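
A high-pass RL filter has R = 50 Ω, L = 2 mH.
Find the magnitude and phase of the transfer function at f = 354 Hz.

Step 1 — Angular frequency: ω = 2π·354 = 2224 rad/s.
Step 2 — Transfer function: H(jω) = jωL/(R + jωL).
Step 3 — Numerator jωL = j·4.448; denominator R + jωL = 50 + j4.448.
Step 4 — H = 0.007853 + j0.08827.
Step 5 — Magnitude: |H| = 0.08862 (-21.0 dB); phase: φ = 84.9°.

|H| = 0.08862 (-21.0 dB), φ = 84.9°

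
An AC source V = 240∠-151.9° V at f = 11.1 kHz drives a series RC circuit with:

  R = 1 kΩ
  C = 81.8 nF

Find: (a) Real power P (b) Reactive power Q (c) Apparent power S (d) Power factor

Step 1 — Angular frequency: ω = 2π·f = 2π·1.11e+04 = 6.974e+04 rad/s.
Step 2 — Component impedances:
  R: Z = R = 1000 Ω
  C: Z = 1/(jωC) = -j/(ω·C) = 0 - j175.3 Ω
Step 3 — Series combination: Z_total = R + C = 1000 - j175.3 Ω = 1015∠-9.9° Ω.
Step 4 — Source phasor: V = 240∠-151.9° V = -211.7 - j113 V.
Step 5 — Current: I = V / Z = -0.1862 - j0.1457 A = 0.2364∠-142.0° A.
Step 6 — Complex power: S = V·I* = 55.88 - j9.795 VA.
Step 7 — Real power: P = Re(S) = 55.88 W.
Step 8 — Reactive power: Q = Im(S) = -9.795 VAR.
Step 9 — Apparent power: |S| = 56.74 VA.
Step 10 — Power factor: PF = P/|S| = 0.985 (leading).

(a) P = 55.88 W  (b) Q = -9.795 VAR  (c) S = 56.74 VA  (d) PF = 0.985 (leading)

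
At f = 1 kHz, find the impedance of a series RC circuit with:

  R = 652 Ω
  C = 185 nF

Step 1 — Angular frequency: ω = 2π·f = 2π·1000 = 6283 rad/s.
Step 2 — Component impedances:
  R: Z = R = 652 Ω
  C: Z = 1/(jωC) = -j/(ω·C) = 0 - j860.3 Ω
Step 3 — Series combination: Z_total = R + C = 652 - j860.3 Ω = 1079∠-52.8° Ω.

Z = 652 - j860.3 Ω = 1079∠-52.8° Ω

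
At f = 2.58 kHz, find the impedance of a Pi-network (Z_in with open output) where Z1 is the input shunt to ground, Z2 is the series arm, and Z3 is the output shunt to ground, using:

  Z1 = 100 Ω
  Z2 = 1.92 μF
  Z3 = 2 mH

Step 1 — Angular frequency: ω = 2π·f = 2π·2580 = 1.621e+04 rad/s.
Step 2 — Component impedances:
  Z1: Z = R = 100 Ω
  Z2: Z = 1/(jωC) = -j/(ω·C) = 0 - j32.13 Ω
  Z3: Z = jωL = j·1.621e+04·0.002 = 0 + j32.42 Ω
Step 3 — With open output, the series arm Z2 and the output shunt Z3 appear in series to ground: Z2 + Z3 = 0 + j0.2921 Ω.
Step 4 — Parallel with input shunt Z1: Z_in = Z1 || (Z2 + Z3) = 0.0008532 + j0.2921 Ω = 0.2921∠89.8° Ω.

Z = 0.0008532 + j0.2921 Ω = 0.2921∠89.8° Ω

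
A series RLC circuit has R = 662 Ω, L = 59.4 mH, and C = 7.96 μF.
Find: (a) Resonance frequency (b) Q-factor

Step 1 — Resonance condition Im(Z)=0 gives ω₀ = 1/√(LC).
Step 2 — ω₀ = 1/√(0.0594·7.96e-06) = 1454 rad/s.
Step 3 — f₀ = ω₀/(2π) = 231.5 Hz.
Step 4 — Series Q: Q = ω₀L/R = 1454·0.0594/662 = 0.1305.

(a) f₀ = 231.5 Hz  (b) Q = 0.1305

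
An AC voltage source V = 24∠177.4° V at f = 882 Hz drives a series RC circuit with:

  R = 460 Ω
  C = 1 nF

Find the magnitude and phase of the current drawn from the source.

Step 1 — Angular frequency: ω = 2π·f = 2π·882 = 5542 rad/s.
Step 2 — Component impedances:
  R: Z = R = 460 Ω
  C: Z = 1/(jωC) = -j/(ω·C) = 0 - j1.804e+05 Ω
Step 3 — Series combination: Z_total = R + C = 460 - j1.804e+05 Ω = 1.804e+05∠-89.9° Ω.
Step 4 — Source phasor: V = 24∠177.4° V = -23.98 + j1.089 V.
Step 5 — Ohm's law: I = V / Z_total = (-23.98 + j1.089) / (460 - j1.804e+05) = -6.372e-06 - j0.0001328 A.
Step 6 — Convert to polar: |I| = 0.000133 A, ∠I = -92.7°.

I = 0.000133∠-92.7° A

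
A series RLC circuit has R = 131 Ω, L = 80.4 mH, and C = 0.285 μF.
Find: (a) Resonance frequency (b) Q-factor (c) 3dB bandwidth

Step 1 — Resonance: ω₀ = 1/√(LC) = 1/√(0.0804·2.85e-07) = 6606 rad/s.
Step 2 — f₀ = ω₀/(2π) = 1051 Hz.
Step 3 — Series Q: Q = ω₀L/R = 6606·0.0804/131 = 4.054.
Step 4 — Bandwidth: Δω = ω₀/Q = 1629 rad/s; BW = Δω/(2π) = 259.3 Hz.

(a) f₀ = 1051 Hz  (b) Q = 4.054  (c) BW = 259.3 Hz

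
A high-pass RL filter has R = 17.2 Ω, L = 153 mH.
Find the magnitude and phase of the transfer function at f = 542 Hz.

Step 1 — Angular frequency: ω = 2π·542 = 3405 rad/s.
Step 2 — Transfer function: H(jω) = jωL/(R + jωL).
Step 3 — Numerator jωL = j·521; denominator R + jωL = 17.2 + j521.
Step 4 — H = 0.9989 + j0.03298.
Step 5 — Magnitude: |H| = 0.9995 (-0.0 dB); phase: φ = 1.9°.

|H| = 0.9995 (-0.0 dB), φ = 1.9°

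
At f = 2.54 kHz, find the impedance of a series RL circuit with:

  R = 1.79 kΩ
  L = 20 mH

Step 1 — Angular frequency: ω = 2π·f = 2π·2540 = 1.596e+04 rad/s.
Step 2 — Component impedances:
  R: Z = R = 1790 Ω
  L: Z = jωL = j·1.596e+04·0.02 = 0 + j319.2 Ω
Step 3 — Series combination: Z_total = R + L = 1790 + j319.2 Ω = 1818∠10.1° Ω.

Z = 1790 + j319.2 Ω = 1818∠10.1° Ω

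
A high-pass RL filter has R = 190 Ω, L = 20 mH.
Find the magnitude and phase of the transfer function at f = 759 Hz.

Step 1 — Angular frequency: ω = 2π·759 = 4769 rad/s.
Step 2 — Transfer function: H(jω) = jωL/(R + jωL).
Step 3 — Numerator jωL = j·95.38; denominator R + jωL = 190 + j95.38.
Step 4 — H = 0.2013 + j0.401.
Step 5 — Magnitude: |H| = 0.4486 (-7.0 dB); phase: φ = 63.3°.

|H| = 0.4486 (-7.0 dB), φ = 63.3°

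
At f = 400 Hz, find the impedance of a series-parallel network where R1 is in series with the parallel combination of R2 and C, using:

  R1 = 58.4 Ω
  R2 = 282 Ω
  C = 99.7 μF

Step 1 — Angular frequency: ω = 2π·f = 2π·400 = 2513 rad/s.
Step 2 — Component impedances:
  R1: Z = R = 58.4 Ω
  R2: Z = R = 282 Ω
  C: Z = 1/(jωC) = -j/(ω·C) = 0 - j3.991 Ω
Step 3 — Parallel branch: R2 || C = 1/(1/R2 + 1/C) = 0.05647 - j3.99 Ω.
Step 4 — Series with R1: Z_total = R1 + (R2 || C) = 58.46 - j3.99 Ω = 58.59∠-3.9° Ω.

Z = 58.46 - j3.99 Ω = 58.59∠-3.9° Ω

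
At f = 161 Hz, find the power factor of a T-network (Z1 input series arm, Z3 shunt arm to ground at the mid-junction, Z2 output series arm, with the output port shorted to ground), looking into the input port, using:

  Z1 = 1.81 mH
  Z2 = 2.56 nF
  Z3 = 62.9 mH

Step 1 — Angular frequency: ω = 2π·f = 2π·161 = 1012 rad/s.
Step 2 — Component impedances:
  Z1: Z = jωL = j·1012·0.00181 = 0 + j1.831 Ω
  Z2: Z = 1/(jωC) = -j/(ω·C) = 0 - j3.861e+05 Ω
  Z3: Z = jωL = j·1012·0.0629 = 0 + j63.63 Ω
Step 3 — With the output port shorted to ground, the output series arm Z2 runs from the junction to ground; the shunt arm Z3 also runs from the junction to ground. They appear in parallel: Z3 || Z2 = 0 + j63.64 Ω.
Step 4 — Series with input arm Z1: Z_in = Z1 + (Z3 || Z2) = 0 + j65.47 Ω = 65.47∠90.0° Ω.
Step 5 — Power factor: PF = cos(φ) = Re(Z)/|Z| = 0/65.47 = 0.
Step 6 — Type: Im(Z) = 65.47 ⇒ lagging (phase φ = 90.0°).

PF = 0 (lagging, φ = 90.0°)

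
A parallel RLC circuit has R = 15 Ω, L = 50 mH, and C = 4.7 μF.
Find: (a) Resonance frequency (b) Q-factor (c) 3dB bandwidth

Step 1 — Resonance: ω₀ = 1/√(LC) = 1/√(0.05·4.7e-06) = 2063 rad/s.
Step 2 — f₀ = ω₀/(2π) = 328.3 Hz.
Step 3 — Parallel Q: Q = R/(ω₀L) = 15/(2063·0.05) = 0.1454.
Step 4 — Bandwidth: Δω = ω₀/Q = 1.418e+04 rad/s; BW = Δω/(2π) = 2258 Hz.

(a) f₀ = 328.3 Hz  (b) Q = 0.1454  (c) BW = 2258 Hz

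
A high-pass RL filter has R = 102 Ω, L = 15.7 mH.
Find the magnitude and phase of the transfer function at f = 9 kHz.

Step 1 — Angular frequency: ω = 2π·9000 = 5.655e+04 rad/s.
Step 2 — Transfer function: H(jω) = jωL/(R + jωL).
Step 3 — Numerator jωL = j·887.8; denominator R + jωL = 102 + j887.8.
Step 4 — H = 0.987 + j0.1134.
Step 5 — Magnitude: |H| = 0.9935 (-0.1 dB); phase: φ = 6.6°.

|H| = 0.9935 (-0.1 dB), φ = 6.6°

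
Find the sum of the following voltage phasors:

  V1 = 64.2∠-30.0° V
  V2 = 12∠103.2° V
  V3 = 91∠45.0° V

Step 1 — Convert each phasor to rectangular form:
  V1 = 64.2·(cos(-30.0°) + j·sin(-30.0°)) = 55.6 - j32.1 V
  V2 = 12·(cos(103.2°) + j·sin(103.2°)) = -2.74 + j11.68 V
  V3 = 91·(cos(45.0°) + j·sin(45.0°)) = 64.35 + j64.35 V
Step 2 — Sum components: V_total = 117.2 + j43.93 V.
Step 3 — Convert to polar: |V_total| = 125.2 V, ∠V_total = 20.5°.

V_total = 125.2∠20.5° V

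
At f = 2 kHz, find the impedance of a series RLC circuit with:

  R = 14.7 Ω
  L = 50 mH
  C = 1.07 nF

Step 1 — Angular frequency: ω = 2π·f = 2π·2000 = 1.257e+04 rad/s.
Step 2 — Component impedances:
  R: Z = R = 14.7 Ω
  L: Z = jωL = j·1.257e+04·0.05 = 0 + j628.3 Ω
  C: Z = 1/(jωC) = -j/(ω·C) = 0 - j7.437e+04 Ω
Step 3 — Series combination: Z_total = R + L + C = 14.7 - j7.374e+04 Ω = 7.374e+04∠-90.0° Ω.

Z = 14.7 - j7.374e+04 Ω = 7.374e+04∠-90.0° Ω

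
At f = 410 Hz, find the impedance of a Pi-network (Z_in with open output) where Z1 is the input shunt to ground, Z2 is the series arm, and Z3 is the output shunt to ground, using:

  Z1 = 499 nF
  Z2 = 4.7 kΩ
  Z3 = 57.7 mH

Step 1 — Angular frequency: ω = 2π·f = 2π·410 = 2576 rad/s.
Step 2 — Component impedances:
  Z1: Z = 1/(jωC) = -j/(ω·C) = 0 - j777.9 Ω
  Z2: Z = R = 4700 Ω
  Z3: Z = jωL = j·2576·0.0577 = 0 + j148.6 Ω
Step 3 — With open output, the series arm Z2 and the output shunt Z3 appear in series to ground: Z2 + Z3 = 4700 + j148.6 Ω.
Step 4 — Parallel with input shunt Z1: Z_in = Z1 || (Z2 + Z3) = 126.5 - j761 Ω = 771.4∠-80.6° Ω.

Z = 126.5 - j761 Ω = 771.4∠-80.6° Ω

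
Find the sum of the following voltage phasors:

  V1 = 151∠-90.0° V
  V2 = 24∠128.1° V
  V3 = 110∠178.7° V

Step 1 — Convert each phasor to rectangular form:
  V1 = 151·(cos(-90.0°) + j·sin(-90.0°)) = 0 - j151 V
  V2 = 24·(cos(128.1°) + j·sin(128.1°)) = -14.81 + j18.89 V
  V3 = 110·(cos(178.7°) + j·sin(178.7°)) = -110 + j2.496 V
Step 2 — Sum components: V_total = -124.8 - j129.6 V.
Step 3 — Convert to polar: |V_total| = 179.9 V, ∠V_total = -133.9°.

V_total = 179.9∠-133.9° V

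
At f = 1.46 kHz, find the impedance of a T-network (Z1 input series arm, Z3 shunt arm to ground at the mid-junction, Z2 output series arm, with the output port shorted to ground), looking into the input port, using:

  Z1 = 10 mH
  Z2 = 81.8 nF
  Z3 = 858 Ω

Step 1 — Angular frequency: ω = 2π·f = 2π·1460 = 9173 rad/s.
Step 2 — Component impedances:
  Z1: Z = jωL = j·9173·0.01 = 0 + j91.73 Ω
  Z2: Z = 1/(jωC) = -j/(ω·C) = 0 - j1333 Ω
  Z3: Z = R = 858 Ω
Step 3 — With the output port shorted to ground, the output series arm Z2 runs from the junction to ground; the shunt arm Z3 also runs from the junction to ground. They appear in parallel: Z3 || Z2 = 606.6 - j390.5 Ω.
Step 4 — Series with input arm Z1: Z_in = Z1 + (Z3 || Z2) = 606.6 - j298.8 Ω = 676.2∠-26.2° Ω.

Z = 606.6 - j298.8 Ω = 676.2∠-26.2° Ω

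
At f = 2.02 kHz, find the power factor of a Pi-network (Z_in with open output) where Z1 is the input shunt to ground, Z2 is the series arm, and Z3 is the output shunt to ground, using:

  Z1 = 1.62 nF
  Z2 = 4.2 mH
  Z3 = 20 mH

Step 1 — Angular frequency: ω = 2π·f = 2π·2020 = 1.269e+04 rad/s.
Step 2 — Component impedances:
  Z1: Z = 1/(jωC) = -j/(ω·C) = 0 - j4.864e+04 Ω
  Z2: Z = jωL = j·1.269e+04·0.0042 = 0 + j53.31 Ω
  Z3: Z = jωL = j·1.269e+04·0.02 = 0 + j253.8 Ω
Step 3 — With open output, the series arm Z2 and the output shunt Z3 appear in series to ground: Z2 + Z3 = 0 + j307.1 Ω.
Step 4 — Parallel with input shunt Z1: Z_in = Z1 || (Z2 + Z3) = 0 + j309.1 Ω = 309.1∠90.0° Ω.
Step 5 — Power factor: PF = cos(φ) = Re(Z)/|Z| = -0/309.1 = -0.
Step 6 — Type: Im(Z) = 309.1 ⇒ lagging (phase φ = 90.0°).

PF = -0 (lagging, φ = 90.0°)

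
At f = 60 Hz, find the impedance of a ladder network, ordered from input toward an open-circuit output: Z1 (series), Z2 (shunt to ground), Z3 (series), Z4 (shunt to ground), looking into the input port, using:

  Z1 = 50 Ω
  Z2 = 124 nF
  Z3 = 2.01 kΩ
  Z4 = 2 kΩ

Step 1 — Angular frequency: ω = 2π·f = 2π·60 = 377 rad/s.
Step 2 — Component impedances:
  Z1: Z = R = 50 Ω
  Z2: Z = 1/(jωC) = -j/(ω·C) = 0 - j2.139e+04 Ω
  Z3: Z = R = 2010 Ω
  Z4: Z = R = 2000 Ω
Step 3 — Ladder network (open output): work backward from the far end, alternating series and parallel combinations. Z_in = 3924 - j726.2 Ω = 3991∠-10.5° Ω.

Z = 3924 - j726.2 Ω = 3991∠-10.5° Ω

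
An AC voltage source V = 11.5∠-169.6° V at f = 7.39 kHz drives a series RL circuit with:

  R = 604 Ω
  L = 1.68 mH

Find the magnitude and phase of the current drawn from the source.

Step 1 — Angular frequency: ω = 2π·f = 2π·7390 = 4.643e+04 rad/s.
Step 2 — Component impedances:
  R: Z = R = 604 Ω
  L: Z = jωL = j·4.643e+04·0.00168 = 0 + j78.01 Ω
Step 3 — Series combination: Z_total = R + L = 604 + j78.01 Ω = 609∠7.4° Ω.
Step 4 — Source phasor: V = 11.5∠-169.6° V = -11.31 - j2.076 V.
Step 5 — Ohm's law: I = V / Z_total = (-11.31 - j2.076) / (604 + j78.01) = -0.01886 - j0.001002 A.
Step 6 — Convert to polar: |I| = 0.01888 A, ∠I = -177.0°.

I = 0.01888∠-177.0° A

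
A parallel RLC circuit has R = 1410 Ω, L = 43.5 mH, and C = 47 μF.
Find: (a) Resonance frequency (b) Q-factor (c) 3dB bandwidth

Step 1 — Resonance: ω₀ = 1/√(LC) = 1/√(0.0435·4.7e-05) = 699.4 rad/s.
Step 2 — f₀ = ω₀/(2π) = 111.3 Hz.
Step 3 — Parallel Q: Q = R/(ω₀L) = 1410/(699.4·0.0435) = 46.35.
Step 4 — Bandwidth: Δω = ω₀/Q = 15.09 rad/s; BW = Δω/(2π) = 2.402 Hz.

(a) f₀ = 111.3 Hz  (b) Q = 46.35  (c) BW = 2.402 Hz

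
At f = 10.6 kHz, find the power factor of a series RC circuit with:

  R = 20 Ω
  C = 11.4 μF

Step 1 — Angular frequency: ω = 2π·f = 2π·1.06e+04 = 6.66e+04 rad/s.
Step 2 — Component impedances:
  R: Z = R = 20 Ω
  C: Z = 1/(jωC) = -j/(ω·C) = 0 - j1.317 Ω
Step 3 — Series combination: Z_total = R + C = 20 - j1.317 Ω = 20.04∠-3.8° Ω.
Step 4 — Power factor: PF = cos(φ) = Re(Z)/|Z| = 20/20.0433 = 0.9978.
Step 5 — Type: Im(Z) = -1.317 ⇒ leading (phase φ = -3.8°).

PF = 0.9978 (leading, φ = -3.8°)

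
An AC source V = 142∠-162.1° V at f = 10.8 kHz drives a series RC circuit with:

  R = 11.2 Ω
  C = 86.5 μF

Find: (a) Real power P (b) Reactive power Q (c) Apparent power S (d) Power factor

Step 1 — Angular frequency: ω = 2π·f = 2π·1.08e+04 = 6.786e+04 rad/s.
Step 2 — Component impedances:
  R: Z = R = 11.2 Ω
  C: Z = 1/(jωC) = -j/(ω·C) = 0 - j0.1704 Ω
Step 3 — Series combination: Z_total = R + C = 11.2 - j0.1704 Ω = 11.2∠-0.9° Ω.
Step 4 — Source phasor: V = 142∠-162.1° V = -135.1 - j43.64 V.
Step 5 — Current: I = V / Z = -12 - j4.079 A = 12.68∠-161.2° A.
Step 6 — Complex power: S = V·I* = 1800 - j27.38 VA.
Step 7 — Real power: P = Re(S) = 1800 W.
Step 8 — Reactive power: Q = Im(S) = -27.38 VAR.
Step 9 — Apparent power: |S| = 1800 VA.
Step 10 — Power factor: PF = P/|S| = 0.9999 (leading).

(a) P = 1800 W  (b) Q = -27.38 VAR  (c) S = 1800 VA  (d) PF = 0.9999 (leading)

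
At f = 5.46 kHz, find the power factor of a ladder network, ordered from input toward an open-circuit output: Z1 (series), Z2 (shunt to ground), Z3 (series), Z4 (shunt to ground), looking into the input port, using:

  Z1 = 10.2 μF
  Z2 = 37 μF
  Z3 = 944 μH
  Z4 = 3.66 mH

Step 1 — Angular frequency: ω = 2π·f = 2π·5460 = 3.431e+04 rad/s.
Step 2 — Component impedances:
  Z1: Z = 1/(jωC) = -j/(ω·C) = 0 - j2.858 Ω
  Z2: Z = 1/(jωC) = -j/(ω·C) = 0 - j0.7878 Ω
  Z3: Z = jωL = j·3.431e+04·0.000944 = 0 + j32.39 Ω
  Z4: Z = jωL = j·3.431e+04·0.00366 = 0 + j125.6 Ω
Step 3 — Ladder network (open output): work backward from the far end, alternating series and parallel combinations. Z_in = 0 - j3.65 Ω = 3.65∠-90.0° Ω.
Step 4 — Power factor: PF = cos(φ) = Re(Z)/|Z| = 0/3.65 = 0.
Step 5 — Type: Im(Z) = -3.65 ⇒ leading (phase φ = -90.0°).

PF = 0 (leading, φ = -90.0°)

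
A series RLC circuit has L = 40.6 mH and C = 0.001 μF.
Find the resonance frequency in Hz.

Step 1 — Resonance condition Im(Z)=0 gives ω₀ = 1/√(LC).
Step 2 — ω₀ = 1/√(0.0406·1e-09) = 1.569e+05 rad/s.
Step 3 — f₀ = ω₀/(2π) = 2.498e+04 Hz.

f₀ = 2.498e+04 Hz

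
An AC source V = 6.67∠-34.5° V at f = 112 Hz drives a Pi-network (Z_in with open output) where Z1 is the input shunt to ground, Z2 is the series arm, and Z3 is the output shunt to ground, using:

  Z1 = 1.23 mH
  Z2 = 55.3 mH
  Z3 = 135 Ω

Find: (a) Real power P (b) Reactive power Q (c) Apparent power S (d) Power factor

Step 1 — Angular frequency: ω = 2π·f = 2π·112 = 703.7 rad/s.
Step 2 — Component impedances:
  Z1: Z = jωL = j·703.7·0.00123 = 0 + j0.8656 Ω
  Z2: Z = jωL = j·703.7·0.0553 = 0 + j38.92 Ω
  Z3: Z = R = 135 Ω
Step 3 — With open output, the series arm Z2 and the output shunt Z3 appear in series to ground: Z2 + Z3 = 135 + j38.92 Ω.
Step 4 — Parallel with input shunt Z1: Z_in = Z1 || (Z2 + Z3) = 0.005106 + j0.8641 Ω = 0.8641∠89.7° Ω.
Step 5 — Source phasor: V = 6.67∠-34.5° V = 5.497 - j3.778 V.
Step 6 — Current: I = V / Z = -4.335 - j6.387 A = 7.719∠-124.2° A.
Step 7 — Complex power: S = V·I* = 0.3043 + j51.49 VA.
Step 8 — Real power: P = Re(S) = 0.3043 W.
Step 9 — Reactive power: Q = Im(S) = 51.49 VAR.
Step 10 — Apparent power: |S| = 51.49 VA.
Step 11 — Power factor: PF = P/|S| = 0.00591 (lagging).

(a) P = 0.3043 W  (b) Q = 51.49 VAR  (c) S = 51.49 VA  (d) PF = 0.00591 (lagging)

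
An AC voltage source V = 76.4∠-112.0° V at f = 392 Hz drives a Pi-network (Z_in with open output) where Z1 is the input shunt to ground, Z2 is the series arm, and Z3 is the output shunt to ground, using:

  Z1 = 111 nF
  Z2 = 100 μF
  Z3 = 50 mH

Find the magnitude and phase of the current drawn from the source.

Step 1 — Angular frequency: ω = 2π·f = 2π·392 = 2463 rad/s.
Step 2 — Component impedances:
  Z1: Z = 1/(jωC) = -j/(ω·C) = 0 - j3658 Ω
  Z2: Z = 1/(jωC) = -j/(ω·C) = 0 - j4.06 Ω
  Z3: Z = jωL = j·2463·0.05 = 0 + j123.2 Ω
Step 3 — With open output, the series arm Z2 and the output shunt Z3 appear in series to ground: Z2 + Z3 = 0 + j119.1 Ω.
Step 4 — Parallel with input shunt Z1: Z_in = Z1 || (Z2 + Z3) = 0 + j123.1 Ω = 123.1∠90.0° Ω.
Step 5 — Source phasor: V = 76.4∠-112.0° V = -28.62 - j70.84 V.
Step 6 — Ohm's law: I = V / Z_total = (-28.62 - j70.84) / (0 + j123.1) = -0.5754 + j0.2325 A.
Step 7 — Convert to polar: |I| = 0.6206 A, ∠I = 158.0°.

I = 0.6206∠158.0° A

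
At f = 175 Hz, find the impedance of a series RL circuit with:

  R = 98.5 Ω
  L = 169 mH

Step 1 — Angular frequency: ω = 2π·f = 2π·175 = 1100 rad/s.
Step 2 — Component impedances:
  R: Z = R = 98.5 Ω
  L: Z = jωL = j·1100·0.169 = 0 + j185.8 Ω
Step 3 — Series combination: Z_total = R + L = 98.5 + j185.8 Ω = 210.3∠62.1° Ω.

Z = 98.5 + j185.8 Ω = 210.3∠62.1° Ω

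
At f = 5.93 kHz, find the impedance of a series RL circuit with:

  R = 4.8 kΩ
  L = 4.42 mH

Step 1 — Angular frequency: ω = 2π·f = 2π·5930 = 3.726e+04 rad/s.
Step 2 — Component impedances:
  R: Z = R = 4800 Ω
  L: Z = jωL = j·3.726e+04·0.00442 = 0 + j164.7 Ω
Step 3 — Series combination: Z_total = R + L = 4800 + j164.7 Ω = 4803∠2.0° Ω.

Z = 4800 + j164.7 Ω = 4803∠2.0° Ω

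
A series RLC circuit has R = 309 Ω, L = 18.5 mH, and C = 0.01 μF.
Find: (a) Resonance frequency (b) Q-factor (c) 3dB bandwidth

Step 1 — Resonance condition Im(Z)=0 gives ω₀ = 1/√(LC).
Step 2 — ω₀ = 1/√(0.0185·1e-08) = 7.352e+04 rad/s.
Step 3 — f₀ = ω₀/(2π) = 1.17e+04 Hz.
Step 4 — Series Q: Q = ω₀L/R = 7.352e+04·0.0185/309 = 4.402.
Step 5 — 3dB bandwidth: Δω = ω₀/Q = 1.67e+04 rad/s; BW = Δω/(2π) = 2658 Hz.

(a) f₀ = 1.17e+04 Hz  (b) Q = 4.402  (c) BW = 2658 Hz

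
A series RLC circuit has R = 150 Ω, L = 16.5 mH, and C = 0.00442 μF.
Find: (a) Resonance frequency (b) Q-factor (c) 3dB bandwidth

Step 1 — Resonance: ω₀ = 1/√(LC) = 1/√(0.0165·4.42e-09) = 1.171e+05 rad/s.
Step 2 — f₀ = ω₀/(2π) = 1.864e+04 Hz.
Step 3 — Series Q: Q = ω₀L/R = 1.171e+05·0.0165/150 = 12.88.
Step 4 — Bandwidth: Δω = ω₀/Q = 9091 rad/s; BW = Δω/(2π) = 1447 Hz.

(a) f₀ = 1.864e+04 Hz  (b) Q = 12.88  (c) BW = 1447 Hz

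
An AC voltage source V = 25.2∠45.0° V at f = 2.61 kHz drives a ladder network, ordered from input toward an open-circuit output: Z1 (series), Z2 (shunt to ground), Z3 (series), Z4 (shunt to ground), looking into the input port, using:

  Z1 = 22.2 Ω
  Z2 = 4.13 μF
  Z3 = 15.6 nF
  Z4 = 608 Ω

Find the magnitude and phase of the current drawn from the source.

Step 1 — Angular frequency: ω = 2π·f = 2π·2610 = 1.64e+04 rad/s.
Step 2 — Component impedances:
  Z1: Z = R = 22.2 Ω
  Z2: Z = 1/(jωC) = -j/(ω·C) = 0 - j14.76 Ω
  Z3: Z = 1/(jωC) = -j/(ω·C) = 0 - j3909 Ω
  Z4: Z = R = 608 Ω
Step 3 — Ladder network (open output): work backward from the far end, alternating series and parallel combinations. Z_in = 22.21 - j14.71 Ω = 26.64∠-33.5° Ω.
Step 4 — Source phasor: V = 25.2∠45.0° V = 17.82 + j17.82 V.
Step 5 — Ohm's law: I = V / Z_total = (17.82 + j17.82) / (22.21 - j14.71) = 0.1883 + j0.9271 A.
Step 6 — Convert to polar: |I| = 0.946 A, ∠I = 78.5°.

I = 0.946∠78.5° A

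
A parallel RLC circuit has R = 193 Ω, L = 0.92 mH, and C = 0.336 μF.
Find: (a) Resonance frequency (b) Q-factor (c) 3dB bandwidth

Step 1 — Resonance: ω₀ = 1/√(LC) = 1/√(0.00092·3.36e-07) = 5.688e+04 rad/s.
Step 2 — f₀ = ω₀/(2π) = 9052 Hz.
Step 3 — Parallel Q: Q = R/(ω₀L) = 193/(5.688e+04·0.00092) = 3.688.
Step 4 — Bandwidth: Δω = ω₀/Q = 1.542e+04 rad/s; BW = Δω/(2π) = 2454 Hz.

(a) f₀ = 9052 Hz  (b) Q = 3.688  (c) BW = 2454 Hz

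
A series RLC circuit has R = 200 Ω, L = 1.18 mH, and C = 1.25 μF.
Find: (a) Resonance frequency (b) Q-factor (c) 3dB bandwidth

Step 1 — Resonance: ω₀ = 1/√(LC) = 1/√(0.00118·1.25e-06) = 2.604e+04 rad/s.
Step 2 — f₀ = ω₀/(2π) = 4144 Hz.
Step 3 — Series Q: Q = ω₀L/R = 2.604e+04·0.00118/200 = 0.1536.
Step 4 — Bandwidth: Δω = ω₀/Q = 1.695e+05 rad/s; BW = Δω/(2π) = 2.698e+04 Hz.

(a) f₀ = 4144 Hz  (b) Q = 0.1536  (c) BW = 2.698e+04 Hz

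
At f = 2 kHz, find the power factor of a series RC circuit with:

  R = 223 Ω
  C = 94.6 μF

Step 1 — Angular frequency: ω = 2π·f = 2π·2000 = 1.257e+04 rad/s.
Step 2 — Component impedances:
  R: Z = R = 223 Ω
  C: Z = 1/(jωC) = -j/(ω·C) = 0 - j0.8412 Ω
Step 3 — Series combination: Z_total = R + C = 223 - j0.8412 Ω = 223∠-0.2° Ω.
Step 4 — Power factor: PF = cos(φ) = Re(Z)/|Z| = 223/223 = 1.
Step 5 — Type: Im(Z) = -0.8412 ⇒ leading (phase φ = -0.2°).

PF = 1 (leading, φ = -0.2°)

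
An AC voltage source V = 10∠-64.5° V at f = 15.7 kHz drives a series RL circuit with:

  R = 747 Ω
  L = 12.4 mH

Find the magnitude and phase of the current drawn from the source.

Step 1 — Angular frequency: ω = 2π·f = 2π·1.57e+04 = 9.865e+04 rad/s.
Step 2 — Component impedances:
  R: Z = R = 747 Ω
  L: Z = jωL = j·9.865e+04·0.0124 = 0 + j1223 Ω
Step 3 — Series combination: Z_total = R + L = 747 + j1223 Ω = 1433∠58.6° Ω.
Step 4 — Source phasor: V = 10∠-64.5° V = 4.305 - j9.026 V.
Step 5 — Ohm's law: I = V / Z_total = (4.305 - j9.026) / (747 + j1223) = -0.003809 - j0.005846 A.
Step 6 — Convert to polar: |I| = 0.006977 A, ∠I = -123.1°.

I = 0.006977∠-123.1° A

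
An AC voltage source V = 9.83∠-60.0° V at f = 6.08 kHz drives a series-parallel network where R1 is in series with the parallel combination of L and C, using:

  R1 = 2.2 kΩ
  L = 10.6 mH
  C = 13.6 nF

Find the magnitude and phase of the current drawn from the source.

Step 1 — Angular frequency: ω = 2π·f = 2π·6080 = 3.82e+04 rad/s.
Step 2 — Component impedances:
  R1: Z = R = 2200 Ω
  L: Z = jωL = j·3.82e+04·0.0106 = 0 + j404.9 Ω
  C: Z = 1/(jωC) = -j/(ω·C) = 0 - j1925 Ω
Step 3 — Parallel branch: L || C = 1/(1/L + 1/C) = 0 + j512.8 Ω.
Step 4 — Series with R1: Z_total = R1 + (L || C) = 2200 + j512.8 Ω = 2259∠13.1° Ω.
Step 5 — Source phasor: V = 9.83∠-60.0° V = 4.915 - j8.513 V.
Step 6 — Ohm's law: I = V / Z_total = (4.915 - j8.513) / (2200 + j512.8) = 0.001263 - j0.004164 A.
Step 7 — Convert to polar: |I| = 0.004352 A, ∠I = -73.1°.

I = 0.004352∠-73.1° A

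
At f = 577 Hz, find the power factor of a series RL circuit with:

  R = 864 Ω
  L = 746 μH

Step 1 — Angular frequency: ω = 2π·f = 2π·577 = 3625 rad/s.
Step 2 — Component impedances:
  R: Z = R = 864 Ω
  L: Z = jωL = j·3625·0.000746 = 0 + j2.705 Ω
Step 3 — Series combination: Z_total = R + L = 864 + j2.705 Ω = 864∠0.2° Ω.
Step 4 — Power factor: PF = cos(φ) = Re(Z)/|Z| = 864/864 = 1.
Step 5 — Type: Im(Z) = 2.705 ⇒ lagging (phase φ = 0.2°).

PF = 1 (lagging, φ = 0.2°)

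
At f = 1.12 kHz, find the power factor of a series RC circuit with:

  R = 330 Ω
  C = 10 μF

Step 1 — Angular frequency: ω = 2π·f = 2π·1120 = 7037 rad/s.
Step 2 — Component impedances:
  R: Z = R = 330 Ω
  C: Z = 1/(jωC) = -j/(ω·C) = 0 - j14.21 Ω
Step 3 — Series combination: Z_total = R + C = 330 - j14.21 Ω = 330.3∠-2.5° Ω.
Step 4 — Power factor: PF = cos(φ) = Re(Z)/|Z| = 330/330.3 = 0.9991.
Step 5 — Type: Im(Z) = -14.21 ⇒ leading (phase φ = -2.5°).

PF = 0.9991 (leading, φ = -2.5°)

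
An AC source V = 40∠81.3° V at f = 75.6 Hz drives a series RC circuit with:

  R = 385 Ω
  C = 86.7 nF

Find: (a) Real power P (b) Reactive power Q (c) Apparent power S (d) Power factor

Step 1 — Angular frequency: ω = 2π·f = 2π·75.6 = 475 rad/s.
Step 2 — Component impedances:
  R: Z = R = 385 Ω
  C: Z = 1/(jωC) = -j/(ω·C) = 0 - j2.428e+04 Ω
Step 3 — Series combination: Z_total = R + C = 385 - j2.428e+04 Ω = 2.428e+04∠-89.1° Ω.
Step 4 — Source phasor: V = 40∠81.3° V = 6.05 + j39.54 V.
Step 5 — Current: I = V / Z = -0.001624 + j0.0002749 A = 0.001647∠170.4° A.
Step 6 — Complex power: S = V·I* = 0.001045 - j0.06588 VA.
Step 7 — Real power: P = Re(S) = 0.001045 W.
Step 8 — Reactive power: Q = Im(S) = -0.06588 VAR.
Step 9 — Apparent power: |S| = 0.06588 VA.
Step 10 — Power factor: PF = P/|S| = 0.01585 (leading).

(a) P = 0.001045 W  (b) Q = -0.06588 VAR  (c) S = 0.06588 VA  (d) PF = 0.01585 (leading)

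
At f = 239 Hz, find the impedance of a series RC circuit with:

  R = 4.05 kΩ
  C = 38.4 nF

Step 1 — Angular frequency: ω = 2π·f = 2π·239 = 1502 rad/s.
Step 2 — Component impedances:
  R: Z = R = 4050 Ω
  C: Z = 1/(jωC) = -j/(ω·C) = 0 - j1.734e+04 Ω
Step 3 — Series combination: Z_total = R + C = 4050 - j1.734e+04 Ω = 1.781e+04∠-76.9° Ω.

Z = 4050 - j1.734e+04 Ω = 1.781e+04∠-76.9° Ω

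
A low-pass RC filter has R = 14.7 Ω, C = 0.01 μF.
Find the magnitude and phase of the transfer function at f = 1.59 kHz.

Step 1 — Angular frequency: ω = 2π·1590 = 9990 rad/s.
Step 2 — Transfer function: H(jω) = 1/(1 + jωRC).
Step 3 — Denominator: 1 + jωRC = 1 + j·9990·14.7·1e-08 = 1 + j0.001469.
Step 4 — H = 1 - j0.001469.
Step 5 — Magnitude: |H| = 1 (-0.0 dB); phase: φ = -0.1°.

|H| = 1 (-0.0 dB), φ = -0.1°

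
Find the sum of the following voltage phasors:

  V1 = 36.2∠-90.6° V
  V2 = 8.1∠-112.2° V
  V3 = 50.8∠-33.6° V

Step 1 — Convert each phasor to rectangular form:
  V1 = 36.2·(cos(-90.6°) + j·sin(-90.6°)) = -0.3791 - j36.2 V
  V2 = 8.1·(cos(-112.2°) + j·sin(-112.2°)) = -3.061 - j7.5 V
  V3 = 50.8·(cos(-33.6°) + j·sin(-33.6°)) = 42.31 - j28.11 V
Step 2 — Sum components: V_total = 38.87 - j71.81 V.
Step 3 — Convert to polar: |V_total| = 81.66 V, ∠V_total = -61.6°.

V_total = 81.66∠-61.6° V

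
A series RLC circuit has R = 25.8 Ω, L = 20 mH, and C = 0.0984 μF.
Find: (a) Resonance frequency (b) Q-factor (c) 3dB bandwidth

Step 1 — Resonance: ω₀ = 1/√(LC) = 1/√(0.02·9.84e-08) = 2.254e+04 rad/s.
Step 2 — f₀ = ω₀/(2π) = 3588 Hz.
Step 3 — Series Q: Q = ω₀L/R = 2.254e+04·0.02/25.8 = 17.47.
Step 4 — Bandwidth: Δω = ω₀/Q = 1290 rad/s; BW = Δω/(2π) = 205.3 Hz.

(a) f₀ = 3588 Hz  (b) Q = 17.47  (c) BW = 205.3 Hz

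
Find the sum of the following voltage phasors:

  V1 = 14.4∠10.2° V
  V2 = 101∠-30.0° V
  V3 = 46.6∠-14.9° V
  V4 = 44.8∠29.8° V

Step 1 — Convert each phasor to rectangular form:
  V1 = 14.4·(cos(10.2°) + j·sin(10.2°)) = 14.17 + j2.55 V
  V2 = 101·(cos(-30.0°) + j·sin(-30.0°)) = 87.47 - j50.5 V
  V3 = 46.6·(cos(-14.9°) + j·sin(-14.9°)) = 45.03 - j11.98 V
  V4 = 44.8·(cos(29.8°) + j·sin(29.8°)) = 38.88 + j22.26 V
Step 2 — Sum components: V_total = 185.6 - j37.67 V.
Step 3 — Convert to polar: |V_total| = 189.3 V, ∠V_total = -11.5°.

V_total = 189.3∠-11.5° V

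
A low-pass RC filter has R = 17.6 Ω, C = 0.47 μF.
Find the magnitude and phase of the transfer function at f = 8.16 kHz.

Step 1 — Angular frequency: ω = 2π·8160 = 5.127e+04 rad/s.
Step 2 — Transfer function: H(jω) = 1/(1 + jωRC).
Step 3 — Denominator: 1 + jωRC = 1 + j·5.127e+04·17.6·4.7e-07 = 1 + j0.4241.
Step 4 — H = 0.8476 - j0.3595.
Step 5 — Magnitude: |H| = 0.9206 (-0.7 dB); phase: φ = -23.0°.

|H| = 0.9206 (-0.7 dB), φ = -23.0°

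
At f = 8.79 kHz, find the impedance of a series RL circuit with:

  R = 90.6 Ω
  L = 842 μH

Step 1 — Angular frequency: ω = 2π·f = 2π·8790 = 5.523e+04 rad/s.
Step 2 — Component impedances:
  R: Z = R = 90.6 Ω
  L: Z = jωL = j·5.523e+04·0.000842 = 0 + j46.5 Ω
Step 3 — Series combination: Z_total = R + L = 90.6 + j46.5 Ω = 101.8∠27.2° Ω.

Z = 90.6 + j46.5 Ω = 101.8∠27.2° Ω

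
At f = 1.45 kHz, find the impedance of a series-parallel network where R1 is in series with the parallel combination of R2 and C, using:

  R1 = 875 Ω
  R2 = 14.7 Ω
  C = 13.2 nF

Step 1 — Angular frequency: ω = 2π·f = 2π·1450 = 9111 rad/s.
Step 2 — Component impedances:
  R1: Z = R = 875 Ω
  R2: Z = R = 14.7 Ω
  C: Z = 1/(jωC) = -j/(ω·C) = 0 - j8315 Ω
Step 3 — Parallel branch: R2 || C = 1/(1/R2 + 1/C) = 14.7 - j0.02599 Ω.
Step 4 — Series with R1: Z_total = R1 + (R2 || C) = 889.7 - j0.02599 Ω = 889.7∠-0.0° Ω.

Z = 889.7 - j0.02599 Ω = 889.7∠-0.0° Ω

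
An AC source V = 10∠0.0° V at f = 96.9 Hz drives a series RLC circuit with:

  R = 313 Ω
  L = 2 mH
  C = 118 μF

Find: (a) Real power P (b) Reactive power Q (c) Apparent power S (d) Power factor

Step 1 — Angular frequency: ω = 2π·f = 2π·96.9 = 608.8 rad/s.
Step 2 — Component impedances:
  R: Z = R = 313 Ω
  L: Z = jωL = j·608.8·0.002 = 0 + j1.218 Ω
  C: Z = 1/(jωC) = -j/(ω·C) = 0 - j13.92 Ω
Step 3 — Series combination: Z_total = R + L + C = 313 - j12.7 Ω = 313.3∠-2.3° Ω.
Step 4 — Source phasor: V = 10∠0.0° V = 10 V.
Step 5 — Current: I = V / Z = 0.0319 + j0.001294 A = 0.03192∠2.3° A.
Step 6 — Complex power: S = V·I* = 0.319 - j0.01294 VA.
Step 7 — Real power: P = Re(S) = 0.319 W.
Step 8 — Reactive power: Q = Im(S) = -0.01294 VAR.
Step 9 — Apparent power: |S| = 0.3192 VA.
Step 10 — Power factor: PF = P/|S| = 0.9992 (leading).

(a) P = 0.319 W  (b) Q = -0.01294 VAR  (c) S = 0.3192 VA  (d) PF = 0.9992 (leading)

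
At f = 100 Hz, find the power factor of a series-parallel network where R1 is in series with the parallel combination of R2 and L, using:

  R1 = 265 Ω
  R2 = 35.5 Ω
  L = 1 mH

Step 1 — Angular frequency: ω = 2π·f = 2π·100 = 628.3 rad/s.
Step 2 — Component impedances:
  R1: Z = R = 265 Ω
  R2: Z = R = 35.5 Ω
  L: Z = jωL = j·628.3·0.001 = 0 + j0.6283 Ω
Step 3 — Parallel branch: R2 || L = 1/(1/R2 + 1/L) = 0.01112 + j0.6281 Ω.
Step 4 — Series with R1: Z_total = R1 + (R2 || L) = 265 + j0.6281 Ω = 265∠0.1° Ω.
Step 5 — Power factor: PF = cos(φ) = Re(Z)/|Z| = 265/265 = 1.
Step 6 — Type: Im(Z) = 0.6281 ⇒ lagging (phase φ = 0.1°).

PF = 1 (lagging, φ = 0.1°)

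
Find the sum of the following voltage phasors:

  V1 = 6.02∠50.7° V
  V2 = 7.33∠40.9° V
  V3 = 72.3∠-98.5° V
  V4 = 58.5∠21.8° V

Step 1 — Convert each phasor to rectangular form:
  V1 = 6.02·(cos(50.7°) + j·sin(50.7°)) = 3.813 + j4.659 V
  V2 = 7.33·(cos(40.9°) + j·sin(40.9°)) = 5.54 + j4.799 V
  V3 = 72.3·(cos(-98.5°) + j·sin(-98.5°)) = -10.69 - j71.51 V
  V4 = 58.5·(cos(21.8°) + j·sin(21.8°)) = 54.32 + j21.73 V
Step 2 — Sum components: V_total = 52.98 - j40.32 V.
Step 3 — Convert to polar: |V_total| = 66.58 V, ∠V_total = -37.3°.

V_total = 66.58∠-37.3° V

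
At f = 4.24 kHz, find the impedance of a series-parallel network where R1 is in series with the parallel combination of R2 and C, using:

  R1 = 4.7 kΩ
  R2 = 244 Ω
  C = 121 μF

Step 1 — Angular frequency: ω = 2π·f = 2π·4240 = 2.664e+04 rad/s.
Step 2 — Component impedances:
  R1: Z = R = 4700 Ω
  R2: Z = R = 244 Ω
  C: Z = 1/(jωC) = -j/(ω·C) = 0 - j0.3102 Ω
Step 3 — Parallel branch: R2 || C = 1/(1/R2 + 1/C) = 0.0003944 - j0.3102 Ω.
Step 4 — Series with R1: Z_total = R1 + (R2 || C) = 4700 - j0.3102 Ω = 4700∠-0.0° Ω.

Z = 4700 - j0.3102 Ω = 4700∠-0.0° Ω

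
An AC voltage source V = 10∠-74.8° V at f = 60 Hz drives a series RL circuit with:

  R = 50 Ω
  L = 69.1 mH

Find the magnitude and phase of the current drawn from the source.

Step 1 — Angular frequency: ω = 2π·f = 2π·60 = 377 rad/s.
Step 2 — Component impedances:
  R: Z = R = 50 Ω
  L: Z = jωL = j·377·0.0691 = 0 + j26.05 Ω
Step 3 — Series combination: Z_total = R + L = 50 + j26.05 Ω = 56.38∠27.5° Ω.
Step 4 — Source phasor: V = 10∠-74.8° V = 2.622 - j9.65 V.
Step 5 — Ohm's law: I = V / Z_total = (2.622 - j9.65) / (50 + j26.05) = -0.03784 - j0.1733 A.
Step 6 — Convert to polar: |I| = 0.1774 A, ∠I = -102.3°.

I = 0.1774∠-102.3° A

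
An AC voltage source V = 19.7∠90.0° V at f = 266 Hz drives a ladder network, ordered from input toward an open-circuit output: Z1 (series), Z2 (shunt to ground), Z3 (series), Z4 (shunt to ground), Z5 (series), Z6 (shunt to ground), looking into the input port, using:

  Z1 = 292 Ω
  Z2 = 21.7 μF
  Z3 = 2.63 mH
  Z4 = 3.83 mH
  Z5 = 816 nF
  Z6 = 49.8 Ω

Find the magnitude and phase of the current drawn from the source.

Step 1 — Angular frequency: ω = 2π·f = 2π·266 = 1671 rad/s.
Step 2 — Component impedances:
  Z1: Z = R = 292 Ω
  Z2: Z = 1/(jωC) = -j/(ω·C) = 0 - j27.57 Ω
  Z3: Z = jωL = j·1671·0.00263 = 0 + j4.396 Ω
  Z4: Z = jωL = j·1671·0.00383 = 0 + j6.401 Ω
  Z5: Z = 1/(jωC) = -j/(ω·C) = 0 - j733.2 Ω
  Z6: Z = R = 49.8 Ω
Step 3 — Ladder network (open output): work backward from the far end, alternating series and parallel combinations. Z_in = 292 + j17.9 Ω = 292.6∠3.5° Ω.
Step 4 — Source phasor: V = 19.7∠90.0° V = 0 + j19.7 V.
Step 5 — Ohm's law: I = V / Z_total = (0 + j19.7) / (292 + j17.9) = 0.004119 + j0.06721 A.
Step 6 — Convert to polar: |I| = 0.06734 A, ∠I = 86.5°.

I = 0.06734∠86.5° A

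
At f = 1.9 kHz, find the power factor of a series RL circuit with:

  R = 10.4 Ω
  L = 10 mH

Step 1 — Angular frequency: ω = 2π·f = 2π·1900 = 1.194e+04 rad/s.
Step 2 — Component impedances:
  R: Z = R = 10.4 Ω
  L: Z = jωL = j·1.194e+04·0.01 = 0 + j119.4 Ω
Step 3 — Series combination: Z_total = R + L = 10.4 + j119.4 Ω = 119.8∠85.0° Ω.
Step 4 — Power factor: PF = cos(φ) = Re(Z)/|Z| = 10.4/119.83 = 0.08679.
Step 5 — Type: Im(Z) = 119.4 ⇒ lagging (phase φ = 85.0°).

PF = 0.08679 (lagging, φ = 85.0°)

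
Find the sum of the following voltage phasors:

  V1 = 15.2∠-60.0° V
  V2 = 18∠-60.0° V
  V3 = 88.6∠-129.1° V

Step 1 — Convert each phasor to rectangular form:
  V1 = 15.2·(cos(-60.0°) + j·sin(-60.0°)) = 7.6 - j13.16 V
  V2 = 18·(cos(-60.0°) + j·sin(-60.0°)) = 9 - j15.59 V
  V3 = 88.6·(cos(-129.1°) + j·sin(-129.1°)) = -55.88 - j68.76 V
Step 2 — Sum components: V_total = -39.28 - j97.51 V.
Step 3 — Convert to polar: |V_total| = 105.1 V, ∠V_total = -111.9°.

V_total = 105.1∠-111.9° V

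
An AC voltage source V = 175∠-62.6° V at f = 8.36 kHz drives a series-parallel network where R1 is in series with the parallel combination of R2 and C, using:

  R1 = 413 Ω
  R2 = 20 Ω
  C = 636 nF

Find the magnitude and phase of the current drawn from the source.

Step 1 — Angular frequency: ω = 2π·f = 2π·8360 = 5.253e+04 rad/s.
Step 2 — Component impedances:
  R1: Z = R = 413 Ω
  R2: Z = R = 20 Ω
  C: Z = 1/(jωC) = -j/(ω·C) = 0 - j29.93 Ω
Step 3 — Parallel branch: R2 || C = 1/(1/R2 + 1/C) = 13.83 - j9.239 Ω.
Step 4 — Series with R1: Z_total = R1 + (R2 || C) = 426.8 - j9.239 Ω = 426.9∠-1.2° Ω.
Step 5 — Source phasor: V = 175∠-62.6° V = 80.53 - j155.4 V.
Step 6 — Ohm's law: I = V / Z_total = (80.53 - j155.4) / (426.8 - j9.239) = 0.1965 - j0.3598 A.
Step 7 — Convert to polar: |I| = 0.4099 A, ∠I = -61.4°.

I = 0.4099∠-61.4° A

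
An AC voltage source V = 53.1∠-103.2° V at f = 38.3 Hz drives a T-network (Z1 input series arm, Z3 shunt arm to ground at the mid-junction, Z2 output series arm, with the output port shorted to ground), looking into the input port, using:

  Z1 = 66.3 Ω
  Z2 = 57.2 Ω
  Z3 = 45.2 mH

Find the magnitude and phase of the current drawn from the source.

Step 1 — Angular frequency: ω = 2π·f = 2π·38.3 = 240.6 rad/s.
Step 2 — Component impedances:
  Z1: Z = R = 66.3 Ω
  Z2: Z = R = 57.2 Ω
  Z3: Z = jωL = j·240.6·0.0452 = 0 + j10.88 Ω
Step 3 — With the output port shorted to ground, the output series arm Z2 runs from the junction to ground; the shunt arm Z3 also runs from the junction to ground. They appear in parallel: Z3 || Z2 = 1.996 + j10.5 Ω.
Step 4 — Series with input arm Z1: Z_in = Z1 + (Z3 || Z2) = 68.3 + j10.5 Ω = 69.1∠8.7° Ω.
Step 5 — Source phasor: V = 53.1∠-103.2° V = -12.13 - j51.7 V.
Step 6 — Ohm's law: I = V / Z_total = (-12.13 - j51.7) / (68.3 + j10.5) = -0.2871 - j0.7128 A.
Step 7 — Convert to polar: |I| = 0.7685 A, ∠I = -111.9°.

I = 0.7685∠-111.9° A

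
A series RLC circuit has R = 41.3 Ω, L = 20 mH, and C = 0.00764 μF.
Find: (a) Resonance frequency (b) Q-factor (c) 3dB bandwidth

Step 1 — Resonance: ω₀ = 1/√(LC) = 1/√(0.02·7.64e-09) = 8.09e+04 rad/s.
Step 2 — f₀ = ω₀/(2π) = 1.288e+04 Hz.
Step 3 — Series Q: Q = ω₀L/R = 8.09e+04·0.02/41.3 = 39.18.
Step 4 — Bandwidth: Δω = ω₀/Q = 2065 rad/s; BW = Δω/(2π) = 328.7 Hz.

(a) f₀ = 1.288e+04 Hz  (b) Q = 39.18  (c) BW = 328.7 Hz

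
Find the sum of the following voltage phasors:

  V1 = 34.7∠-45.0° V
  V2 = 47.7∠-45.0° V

Step 1 — Convert each phasor to rectangular form:
  V1 = 34.7·(cos(-45.0°) + j·sin(-45.0°)) = 24.54 - j24.54 V
  V2 = 47.7·(cos(-45.0°) + j·sin(-45.0°)) = 33.73 - j33.73 V
Step 2 — Sum components: V_total = 58.27 - j58.27 V.
Step 3 — Convert to polar: |V_total| = 82.4 V, ∠V_total = -45.0°.

V_total = 82.4∠-45.0° V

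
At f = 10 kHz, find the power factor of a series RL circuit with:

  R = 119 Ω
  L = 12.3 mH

Step 1 — Angular frequency: ω = 2π·f = 2π·1e+04 = 6.283e+04 rad/s.
Step 2 — Component impedances:
  R: Z = R = 119 Ω
  L: Z = jωL = j·6.283e+04·0.0123 = 0 + j772.8 Ω
Step 3 — Series combination: Z_total = R + L = 119 + j772.8 Ω = 781.9∠81.2° Ω.
Step 4 — Power factor: PF = cos(φ) = Re(Z)/|Z| = 119/781.9 = 0.1522.
Step 5 — Type: Im(Z) = 772.8 ⇒ lagging (phase φ = 81.2°).

PF = 0.1522 (lagging, φ = 81.2°)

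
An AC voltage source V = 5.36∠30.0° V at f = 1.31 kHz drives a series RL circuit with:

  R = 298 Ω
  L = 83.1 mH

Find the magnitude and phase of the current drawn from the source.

Step 1 — Angular frequency: ω = 2π·f = 2π·1310 = 8231 rad/s.
Step 2 — Component impedances:
  R: Z = R = 298 Ω
  L: Z = jωL = j·8231·0.0831 = 0 + j684 Ω
Step 3 — Series combination: Z_total = R + L = 298 + j684 Ω = 746.1∠66.5° Ω.
Step 4 — Source phasor: V = 5.36∠30.0° V = 4.642 + j2.68 V.
Step 5 — Ohm's law: I = V / Z_total = (4.642 + j2.68) / (298 + j684) = 0.005778 - j0.004269 A.
Step 6 — Convert to polar: |I| = 0.007184 A, ∠I = -36.5°.

I = 0.007184∠-36.5° A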